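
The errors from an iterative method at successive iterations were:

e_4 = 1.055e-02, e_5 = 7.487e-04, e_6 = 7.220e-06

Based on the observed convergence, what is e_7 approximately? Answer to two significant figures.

2.1e-9

First estimate the order: p ≈ ln(e_6/e_5) / ln(e_5/e_4) = ln(7.220e-06/7.487e-04)/ln(7.487e-04/1.055e-02) = ln(0.00964338)/ln(0.0709668) ≈ 1.7545.
Then e_7 ≈ e_6·(e_6/e_5)^p = 7.220e-06·(0.00964338)^1.7545 = 7.220e-06·0.000290623 ≈ 2.098e-09.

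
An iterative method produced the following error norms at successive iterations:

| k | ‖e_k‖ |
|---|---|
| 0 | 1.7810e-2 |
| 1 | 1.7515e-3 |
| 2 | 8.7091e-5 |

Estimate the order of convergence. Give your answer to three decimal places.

p ≈ ln(‖e_2‖/‖e_1‖) / ln(‖e_1‖/‖e_0‖)
  = ln(8.7091e-5/1.7515e-3) / ln(1.7515e-3/1.7810e-2)
  = ln(0.0497237) / ln(0.0983436)
  = -3.001274 / -2.319288 ≈ 1.294050

1.294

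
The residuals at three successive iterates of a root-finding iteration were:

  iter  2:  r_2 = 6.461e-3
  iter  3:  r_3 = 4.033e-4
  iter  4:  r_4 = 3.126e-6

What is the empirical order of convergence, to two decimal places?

p ≈ ln(r_4/r_3) / ln(r_3/r_2)
  = ln(3.126e-6/4.033e-4) / ln(4.033e-4/6.461e-3)
  = ln(0.00775105) / ln(0.0624207)
  = -4.85993 / -2.77386 ≈ 1.75205

1.75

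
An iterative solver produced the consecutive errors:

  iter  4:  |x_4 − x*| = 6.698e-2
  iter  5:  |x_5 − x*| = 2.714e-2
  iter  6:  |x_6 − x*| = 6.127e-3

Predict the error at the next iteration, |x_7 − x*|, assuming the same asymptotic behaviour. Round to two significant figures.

First estimate the order: p ≈ ln(|x_6 − x*|/|x_5 − x*|) / ln(|x_5 − x*|/|x_4 − x*|) = ln(6.127e-3/2.714e-2)/ln(2.714e-2/6.698e-2) = ln(0.225755)/ln(0.405196) ≈ 1.6475.
Then |x_7 − x*| ≈ |x_6 − x*|·(|x_6 − x*|/|x_5 − x*|)^p = 6.127e-3·(0.225755)^1.6475 = 6.127e-3·0.0861227 ≈ 0.0005277.

5.3e-4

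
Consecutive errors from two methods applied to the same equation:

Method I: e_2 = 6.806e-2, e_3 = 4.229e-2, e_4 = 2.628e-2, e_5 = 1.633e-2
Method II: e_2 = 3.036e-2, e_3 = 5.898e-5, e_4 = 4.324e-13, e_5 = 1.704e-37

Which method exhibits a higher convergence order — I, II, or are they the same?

II

Method I: p ≈ ln(1.633e-2/2.628e-2)/ln(2.628e-2/4.229e-2) ≈ 1.00.
Method II: p ≈ ln(1.704e-37/4.324e-13)/ln(4.324e-13/5.898e-5) ≈ 3.00.
Method II has the higher order (≈3.0 vs ≈1.0).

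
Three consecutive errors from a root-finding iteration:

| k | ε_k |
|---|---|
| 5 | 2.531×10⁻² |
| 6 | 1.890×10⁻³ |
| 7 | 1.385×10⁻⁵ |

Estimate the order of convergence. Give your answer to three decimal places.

p ≈ ln(ε_7/ε_6) / ln(ε_6/ε_5)
  = ln(1.385×10⁻⁵/1.890×10⁻³) / ln(1.890×10⁻³/2.531×10⁻²)
  = ln(0.00732804) / ln(0.074674)
  = -4.916047 / -2.594623 ≈ 1.894706

1.895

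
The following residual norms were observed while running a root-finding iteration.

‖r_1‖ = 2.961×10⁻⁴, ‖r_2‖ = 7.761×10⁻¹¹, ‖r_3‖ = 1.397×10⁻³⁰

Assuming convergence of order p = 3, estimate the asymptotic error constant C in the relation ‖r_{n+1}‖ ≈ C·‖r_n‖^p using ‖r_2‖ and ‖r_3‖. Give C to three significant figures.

2.99

C ≈ ‖r_3‖ / ‖r_2‖^3
  = 1.397×10⁻³⁰ / (7.761×10⁻¹¹)^3
  = 1.397×10⁻³⁰ / 4.67469e-31 ≈ 2.9884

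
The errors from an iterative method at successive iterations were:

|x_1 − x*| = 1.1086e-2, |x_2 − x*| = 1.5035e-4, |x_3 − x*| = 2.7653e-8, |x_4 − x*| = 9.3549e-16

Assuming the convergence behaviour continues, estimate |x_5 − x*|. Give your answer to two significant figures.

1.1e-30

First estimate the order: p ≈ ln(|x_4 − x*|/|x_3 − x*|) / ln(|x_3 − x*|/|x_2 − x*|) = ln(9.3549e-16/2.7653e-8)/ln(2.7653e-8/1.5035e-4) = ln(3.38296e-08)/ln(0.000183924) ≈ 2.0000.
Then |x_5 − x*| ≈ |x_4 − x*|·(|x_4 − x*|/|x_3 − x*|)^p = 9.3549e-16·(3.38296e-08)^2.0000 = 9.3549e-16·1.14444e-15 ≈ 1.071e-30.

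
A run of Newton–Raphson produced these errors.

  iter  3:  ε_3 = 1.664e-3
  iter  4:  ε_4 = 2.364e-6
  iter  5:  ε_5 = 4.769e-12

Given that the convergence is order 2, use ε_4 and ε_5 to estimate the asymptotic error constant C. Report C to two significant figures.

0.85

C ≈ ε_5 / ε_4^2
  = 4.769e-12 / (2.364e-6)^2
  = 4.769e-12 / 5.5885e-12 ≈ 0.85336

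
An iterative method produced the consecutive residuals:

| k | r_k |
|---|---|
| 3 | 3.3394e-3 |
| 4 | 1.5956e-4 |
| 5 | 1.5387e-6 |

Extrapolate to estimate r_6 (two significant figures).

First estimate the order: p ≈ ln(r_5/r_4) / ln(r_4/r_3) = ln(1.5387e-6/1.5956e-4)/ln(1.5956e-4/3.3394e-3) = ln(0.00964339)/ln(0.047781) ≈ 1.5262.
Then r_6 ≈ r_5·(r_5/r_4)^p = 1.5387e-6·(0.00964339)^1.5262 = 1.5387e-6·0.000838555 ≈ 1.29e-09.

1.3e-9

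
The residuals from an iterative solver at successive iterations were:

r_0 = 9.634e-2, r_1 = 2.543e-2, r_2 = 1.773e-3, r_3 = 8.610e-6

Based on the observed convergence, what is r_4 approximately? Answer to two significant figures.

First estimate the order: p ≈ ln(r_3/r_2) / ln(r_2/r_1) = ln(8.610e-6/1.773e-3)/ln(1.773e-3/2.543e-2) = ln(0.00485618)/ln(0.0697208) ≈ 2.0004.
Then r_4 ≈ r_3·(r_3/r_2)^p = 8.610e-6·(0.00485618)^2.0004 = 8.610e-6·2.35323e-05 ≈ 2.026e-10.

2.0e-10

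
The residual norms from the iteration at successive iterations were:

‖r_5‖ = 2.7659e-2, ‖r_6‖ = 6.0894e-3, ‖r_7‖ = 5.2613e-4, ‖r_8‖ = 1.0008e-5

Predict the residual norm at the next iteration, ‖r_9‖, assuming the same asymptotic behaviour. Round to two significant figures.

First estimate the order: p ≈ ln(‖r_8‖/‖r_7‖) / ln(‖r_7‖/‖r_6‖) = ln(1.0008e-5/5.2613e-4)/ln(5.2613e-4/6.0894e-3) = ln(0.0190219)/ln(0.086401) ≈ 1.6180.
Then ‖r_9‖ ≈ ‖r_8‖·(‖r_8‖/‖r_7‖)^p = 1.0008e-5·(0.0190219)^1.6180 = 1.0008e-5·0.00164374 ≈ 1.645e-08.

1.6e-8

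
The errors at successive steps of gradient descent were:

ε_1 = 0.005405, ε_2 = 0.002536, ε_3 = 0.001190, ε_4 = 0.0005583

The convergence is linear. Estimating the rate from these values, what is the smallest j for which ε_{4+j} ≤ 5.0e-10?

19

Rate ρ ≈ ε_4/ε_3 = 0.0005583/0.001190 = 0.4692.
After j more steps, ε_{4+j} ≈ 0.0005583·ρ^j; need ρ^j ≤ 5.0e-10/0.0005583 = 8.95576e-07.
j ≥ ln(8.95576e-07)/ln(0.4692) = -13.9258/-0.75673 = 18.403.
So 19 more iterations are needed.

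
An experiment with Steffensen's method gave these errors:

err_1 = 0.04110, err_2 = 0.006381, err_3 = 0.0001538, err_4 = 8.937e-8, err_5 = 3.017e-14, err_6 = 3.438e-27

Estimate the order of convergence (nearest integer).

Consecutive ratios: err_6/err_5 = 3.438e-27/3.017e-14 = 1.13954e-13, err_5/err_4 = 3.017e-14/8.937e-8 = 3.37585e-07.
p ≈ ln(1.13954e-13)/ln(3.37585e-07) = -29.8030/-14.9014 ≈ 2.00.
So the convergence is quadratic (order 2).

2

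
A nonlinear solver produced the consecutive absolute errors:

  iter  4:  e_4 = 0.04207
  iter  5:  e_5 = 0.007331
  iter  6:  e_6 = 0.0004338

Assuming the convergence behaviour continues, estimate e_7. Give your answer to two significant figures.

First estimate the order: p ≈ ln(e_6/e_5) / ln(e_5/e_4) = ln(0.0004338/0.007331)/ln(0.007331/0.04207) = ln(0.0591734)/ln(0.174257) ≈ 1.6182.
Then e_7 ≈ e_6·(e_6/e_5)^p = 0.0004338·(0.0591734)^1.6182 = 0.0004338·0.0103052 ≈ 4.47e-06.

4.5e-6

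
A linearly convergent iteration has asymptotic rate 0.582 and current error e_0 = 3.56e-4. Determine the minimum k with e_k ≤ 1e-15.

50

After k steps, e_k ≈ 3.56e-4·0.582^k.
Need 0.582^k ≤ 1e-15/3.56e-4 = 2.80899e-12.
k ≥ ln(2.80899e-12)/ln(0.582) = -26.5982/-0.54128 = 49.139.
Smallest integer k = 50.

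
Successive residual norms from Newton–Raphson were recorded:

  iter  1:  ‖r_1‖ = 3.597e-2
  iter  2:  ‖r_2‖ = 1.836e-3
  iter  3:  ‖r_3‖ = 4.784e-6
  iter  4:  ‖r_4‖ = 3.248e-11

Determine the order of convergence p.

Consecutive ratios: ‖r_4‖/‖r_3‖ = 3.248e-11/4.784e-6 = 6.7893e-06, ‖r_3‖/‖r_2‖ = 4.784e-6/1.836e-3 = 0.00260566.
p ≈ ln(6.7893e-06)/ln(0.00260566) = -11.9002/-5.9501 ≈ 2.00.
So the convergence is quadratic (order 2).

2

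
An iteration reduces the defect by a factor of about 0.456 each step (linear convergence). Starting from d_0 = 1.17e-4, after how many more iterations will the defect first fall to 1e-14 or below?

30

After k steps, d_k ≈ 1.17e-4·0.456^k.
Need 0.456^k ≤ 1e-14/1.17e-4 = 8.54701e-11.
k ≥ ln(8.54701e-11)/ln(0.456) = -23.1829/-0.78526 = 29.523.
Smallest integer k = 30.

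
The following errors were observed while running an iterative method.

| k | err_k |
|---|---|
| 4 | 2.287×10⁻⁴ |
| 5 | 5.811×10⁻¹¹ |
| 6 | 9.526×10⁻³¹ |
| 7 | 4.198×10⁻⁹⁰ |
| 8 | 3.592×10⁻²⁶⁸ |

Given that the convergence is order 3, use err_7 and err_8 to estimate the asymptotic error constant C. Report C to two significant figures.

C ≈ err_8 / err_7^3
  = 3.592×10⁻²⁶⁸ / (4.198×10⁻⁹⁰)^3
  = 3.592×10⁻²⁶⁸ / 7.39822e-269 ≈ 4.8552

4.9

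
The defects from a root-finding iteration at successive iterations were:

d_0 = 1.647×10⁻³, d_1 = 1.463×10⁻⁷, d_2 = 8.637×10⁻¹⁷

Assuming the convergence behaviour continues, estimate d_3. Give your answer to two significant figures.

8.2e-38

First estimate the order: p ≈ ln(d_2/d_1) / ln(d_1/d_0) = ln(8.637×10⁻¹⁷/1.463×10⁻⁷)/ln(1.463×10⁻⁷/1.647×10⁻³) = ln(5.90362e-10)/ln(8.88282e-05) ≈ 2.2779.
Then d_3 ≈ d_2·(d_2/d_1)^p = 8.637×10⁻¹⁷·(5.90362e-10)^2.2779 = 8.637×10⁻¹⁷·9.49578e-22 ≈ 8.202e-38.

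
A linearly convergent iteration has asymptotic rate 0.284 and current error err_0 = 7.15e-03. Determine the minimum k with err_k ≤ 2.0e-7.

9

After k steps, err_k ≈ 7.15e-03·0.284^k.
Need 0.284^k ≤ 2.0e-7/7.15e-03 = 2.7972e-05.
k ≥ ln(2.7972e-05)/ln(0.284) = -10.4843/-1.25878 = 8.329.
Smallest integer k = 9.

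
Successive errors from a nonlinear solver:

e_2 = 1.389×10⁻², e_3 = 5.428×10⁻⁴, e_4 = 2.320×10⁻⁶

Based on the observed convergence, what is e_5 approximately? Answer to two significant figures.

2.4e-10

First estimate the order: p ≈ ln(e_4/e_3) / ln(e_3/e_2) = ln(2.320×10⁻⁶/5.428×10⁻⁴)/ln(5.428×10⁻⁴/1.389×10⁻²) = ln(0.00427413)/ln(0.0390785) ≈ 1.6826.
Then e_5 ≈ e_4·(e_4/e_3)^p = 2.320×10⁻⁶·(0.00427413)^1.6826 = 2.320×10⁻⁶·0.000103196 ≈ 2.394e-10.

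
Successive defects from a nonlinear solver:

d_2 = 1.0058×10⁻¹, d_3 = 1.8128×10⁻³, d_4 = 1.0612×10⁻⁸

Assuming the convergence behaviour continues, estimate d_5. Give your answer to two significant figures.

First estimate the order: p ≈ ln(d_4/d_3) / ln(d_3/d_2) = ln(1.0612×10⁻⁸/1.8128×10⁻³)/ln(1.8128×10⁻³/1.0058×10⁻¹) = ln(5.85393e-06)/ln(0.0180235) ≈ 3.0000.
Then d_5 ≈ d_4·(d_4/d_3)^p = 1.0612×10⁻⁸·(5.85393e-06)^3.0000 = 1.0612×10⁻⁸·2.00605e-16 ≈ 2.129e-24.

2.1e-24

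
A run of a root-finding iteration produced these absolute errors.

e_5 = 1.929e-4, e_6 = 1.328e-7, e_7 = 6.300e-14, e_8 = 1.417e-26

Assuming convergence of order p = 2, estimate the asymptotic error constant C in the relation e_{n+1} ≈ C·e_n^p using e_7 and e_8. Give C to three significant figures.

C ≈ e_8 / e_7^2
  = 1.417e-26 / (6.300e-14)^2
  = 1.417e-26 / 3.969e-27 ≈ 3.5702

3.57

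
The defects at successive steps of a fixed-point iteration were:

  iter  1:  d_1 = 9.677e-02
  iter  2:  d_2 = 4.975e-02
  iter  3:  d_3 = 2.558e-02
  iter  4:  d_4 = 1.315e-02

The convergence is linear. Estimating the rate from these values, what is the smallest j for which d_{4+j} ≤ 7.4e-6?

Rate ρ ≈ d_4/d_3 = 1.315e-02/2.558e-02 = 0.5141.
After j more steps, d_{4+j} ≈ 1.315e-02·ρ^j; need ρ^j ≤ 7.4e-6/1.315e-02 = 0.000562738.
j ≥ ln(0.000562738)/ln(0.5141) = -7.4827/-0.66534 = 11.246.
So 12 more iterations are needed.

12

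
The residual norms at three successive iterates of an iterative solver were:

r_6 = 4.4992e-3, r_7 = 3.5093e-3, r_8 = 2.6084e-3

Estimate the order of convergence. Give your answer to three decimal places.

1.194

p ≈ ln(r_8/r_7) / ln(r_7/r_6)
  = ln(2.6084e-3/3.5093e-3) / ln(3.5093e-3/4.4992e-3)
  = ln(0.743282) / ln(0.779983)
  = -0.296680 / -0.248483 ≈ 1.193965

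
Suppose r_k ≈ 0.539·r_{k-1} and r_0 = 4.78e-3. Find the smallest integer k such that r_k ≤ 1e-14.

After k steps, r_k ≈ 4.78e-3·0.539^k.
Need 0.539^k ≤ 1e-14/4.78e-3 = 2.09205e-12.
k ≥ ln(2.09205e-12)/ln(0.539) = -26.8929/-0.61804 = 43.513.
Smallest integer k = 44.

44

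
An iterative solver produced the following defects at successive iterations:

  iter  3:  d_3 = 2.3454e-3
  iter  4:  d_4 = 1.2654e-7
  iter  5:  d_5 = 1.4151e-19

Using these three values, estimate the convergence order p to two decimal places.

p ≈ ln(d_5/d_4) / ln(d_4/d_3)
  = ln(1.4151e-19/1.2654e-7) / ln(1.2654e-7/2.3454e-3)
  = ln(1.1183e-12) / ln(5.39524e-05)
  = -27.51921 / -9.82741 ≈ 2.80025

2.80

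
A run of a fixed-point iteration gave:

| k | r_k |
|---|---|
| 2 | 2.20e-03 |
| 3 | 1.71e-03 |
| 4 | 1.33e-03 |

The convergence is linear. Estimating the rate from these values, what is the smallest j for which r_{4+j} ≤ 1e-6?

29

Rate ρ ≈ r_4/r_3 = 1.33e-03/1.71e-03 = 0.7778.
After j more steps, r_{4+j} ≈ 1.33e-03·ρ^j; need ρ^j ≤ 1e-6/1.33e-03 = 0.00075188.
j ≥ ln(0.00075188)/ln(0.7778) = -7.1929/-0.25129 = 28.624.
So 29 more iterations are needed.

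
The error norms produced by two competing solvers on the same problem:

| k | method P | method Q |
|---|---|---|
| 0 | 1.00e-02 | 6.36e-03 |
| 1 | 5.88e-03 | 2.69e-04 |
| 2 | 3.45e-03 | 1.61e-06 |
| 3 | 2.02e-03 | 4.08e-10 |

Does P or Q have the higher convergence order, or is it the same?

Q

Method P: p ≈ ln(2.02e-03/3.45e-03)/ln(3.45e-03/5.88e-03) ≈ 1.00.
Method Q: p ≈ ln(4.08e-10/1.61e-06)/ln(1.61e-06/2.69e-04) ≈ 1.62.
Method Q has the higher order (≈1.6 vs ≈1.0).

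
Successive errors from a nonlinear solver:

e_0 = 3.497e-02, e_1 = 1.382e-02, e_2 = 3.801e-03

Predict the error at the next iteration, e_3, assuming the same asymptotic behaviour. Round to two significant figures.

First estimate the order: p ≈ ln(e_2/e_1) / ln(e_1/e_0) = ln(3.801e-03/1.382e-02)/ln(1.382e-02/3.497e-02) = ln(0.275036)/ln(0.395196) ≈ 1.3904.
Then e_3 ≈ e_2·(e_2/e_1)^p = 3.801e-03·(0.275036)^1.3904 = 3.801e-03·0.16616 ≈ 0.0006316.

6.3e-4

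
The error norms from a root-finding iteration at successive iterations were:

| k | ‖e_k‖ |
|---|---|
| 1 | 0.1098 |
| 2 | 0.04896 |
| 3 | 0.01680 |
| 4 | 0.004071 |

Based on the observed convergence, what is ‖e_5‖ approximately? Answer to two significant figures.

First estimate the order: p ≈ ln(‖e_4‖/‖e_3‖) / ln(‖e_3‖/‖e_2‖) = ln(0.004071/0.01680)/ln(0.01680/0.04896) = ln(0.242321)/ln(0.343137) ≈ 1.3252.
Then ‖e_5‖ ≈ ‖e_4‖·(‖e_4‖/‖e_3‖)^p = 0.004071·(0.242321)^1.3252 = 0.004071·0.152825 ≈ 0.0006222.

6.2e-4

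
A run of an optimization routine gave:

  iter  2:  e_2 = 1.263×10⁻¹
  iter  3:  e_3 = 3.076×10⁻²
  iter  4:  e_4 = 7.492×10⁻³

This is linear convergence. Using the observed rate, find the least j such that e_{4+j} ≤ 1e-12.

17

Rate ρ ≈ e_4/e_3 = 7.492×10⁻³/3.076×10⁻² = 0.2436.
After j more steps, e_{4+j} ≈ 7.492×10⁻³·ρ^j; need ρ^j ≤ 1e-12/7.492×10⁻³ = 1.33476e-10.
j ≥ ln(1.33476e-10)/ln(0.2436) = -22.7371/-1.41223 = 16.100.
So 17 more iterations are needed.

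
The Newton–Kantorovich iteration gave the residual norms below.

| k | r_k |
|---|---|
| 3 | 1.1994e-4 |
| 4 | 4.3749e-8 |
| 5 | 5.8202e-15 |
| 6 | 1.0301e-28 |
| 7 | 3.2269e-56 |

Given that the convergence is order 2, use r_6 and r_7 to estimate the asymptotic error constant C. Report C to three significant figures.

3.04

C ≈ r_7 / r_6^2
  = 3.2269e-56 / (1.0301e-28)^2
  = 3.2269e-56 / 1.06111e-56 ≈ 3.0411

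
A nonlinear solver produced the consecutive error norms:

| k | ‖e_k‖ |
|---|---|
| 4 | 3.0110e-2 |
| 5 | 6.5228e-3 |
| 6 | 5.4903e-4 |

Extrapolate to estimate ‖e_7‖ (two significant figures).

First estimate the order: p ≈ ln(‖e_6‖/‖e_5‖) / ln(‖e_5‖/‖e_4‖) = ln(5.4903e-4/6.5228e-3)/ln(6.5228e-3/3.0110e-2) = ln(0.0841709)/ln(0.216632) ≈ 1.6181.
Then ‖e_7‖ ≈ ‖e_6‖·(‖e_6‖/‖e_5‖)^p = 5.4903e-4·(0.0841709)^1.6181 = 5.4903e-4·0.0182308 ≈ 1.001e-05.

1.0e-5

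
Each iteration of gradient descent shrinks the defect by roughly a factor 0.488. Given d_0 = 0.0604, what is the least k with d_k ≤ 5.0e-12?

After k steps, d_k ≈ 0.0604·0.488^k.
Need 0.488^k ≤ 5.0e-12/0.0604 = 8.27815e-11.
k ≥ ln(8.27815e-11)/ln(0.488) = -23.2148/-0.71744 = 32.358.
Smallest integer k = 33.

33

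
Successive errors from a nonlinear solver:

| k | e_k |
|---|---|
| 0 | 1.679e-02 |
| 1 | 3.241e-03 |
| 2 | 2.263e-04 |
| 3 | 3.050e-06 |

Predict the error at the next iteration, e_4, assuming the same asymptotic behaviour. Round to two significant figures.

2.9e-9

First estimate the order: p ≈ ln(e_3/e_2) / ln(e_2/e_1) = ln(3.050e-06/2.263e-04)/ln(2.263e-04/3.241e-03) = ln(0.0134777)/ln(0.0698241) ≈ 1.6180.
Then e_4 ≈ e_3·(e_3/e_2)^p = 3.050e-06·(0.0134777)^1.6180 = 3.050e-06·0.000941279 ≈ 2.871e-09.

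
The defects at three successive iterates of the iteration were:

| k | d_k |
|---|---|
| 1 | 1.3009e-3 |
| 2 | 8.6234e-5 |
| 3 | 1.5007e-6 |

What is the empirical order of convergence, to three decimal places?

1.493

p ≈ ln(d_3/d_2) / ln(d_2/d_1)
  = ln(1.5007e-6/8.6234e-5) / ln(8.6234e-5/1.3009e-3)
  = ln(0.0174026) / ln(0.066288)
  = -4.051136 / -2.713746 ≈ 1.492821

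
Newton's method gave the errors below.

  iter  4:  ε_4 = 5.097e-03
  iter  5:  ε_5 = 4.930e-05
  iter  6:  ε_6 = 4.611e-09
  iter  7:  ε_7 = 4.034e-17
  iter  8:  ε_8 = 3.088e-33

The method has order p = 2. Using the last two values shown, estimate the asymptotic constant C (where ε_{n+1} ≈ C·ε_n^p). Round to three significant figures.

C ≈ ε_8 / ε_7^2
  = 3.088e-33 / (4.034e-17)^2
  = 3.088e-33 / 1.62732e-33 ≈ 1.8976

1.90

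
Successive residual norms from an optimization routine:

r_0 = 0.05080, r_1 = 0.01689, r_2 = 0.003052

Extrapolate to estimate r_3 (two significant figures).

2.1e-4

First estimate the order: p ≈ ln(r_2/r_1) / ln(r_1/r_0) = ln(0.003052/0.01689)/ln(0.01689/0.05080) = ln(0.180699)/ln(0.33248) ≈ 1.5537.
Then r_3 ≈ r_2·(r_2/r_1)^p = 0.003052·(0.180699)^1.5537 = 0.003052·0.07007 ≈ 0.0002139.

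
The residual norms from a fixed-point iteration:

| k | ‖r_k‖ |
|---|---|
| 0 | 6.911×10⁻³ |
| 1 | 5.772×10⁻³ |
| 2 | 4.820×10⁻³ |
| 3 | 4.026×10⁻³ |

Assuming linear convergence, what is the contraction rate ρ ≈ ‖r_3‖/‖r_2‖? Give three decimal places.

0.835

ρ ≈ ‖r_3‖/‖r_2‖ = 4.026×10⁻³/4.820×10⁻³ = 0.83527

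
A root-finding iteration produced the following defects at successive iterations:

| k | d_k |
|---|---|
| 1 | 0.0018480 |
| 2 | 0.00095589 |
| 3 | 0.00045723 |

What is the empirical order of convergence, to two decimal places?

1.12

p ≈ ln(d_3/d_2) / ln(d_2/d_1)
  = ln(0.00045723/0.00095589) / ln(0.00095589/0.0018480)
  = ln(0.478329) / ln(0.517256)
  = -0.73746 / -0.65922 ≈ 1.11869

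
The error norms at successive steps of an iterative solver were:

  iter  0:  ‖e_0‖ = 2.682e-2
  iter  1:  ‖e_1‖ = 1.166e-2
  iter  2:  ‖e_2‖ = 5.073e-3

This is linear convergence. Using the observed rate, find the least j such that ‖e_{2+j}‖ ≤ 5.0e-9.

Rate ρ ≈ ‖e_2‖/‖e_1‖ = 5.073e-3/1.166e-2 = 0.4351.
After j more steps, ‖e_{2+j}‖ ≈ 5.073e-3·ρ^j; need ρ^j ≤ 5.0e-9/5.073e-3 = 9.8561e-07.
j ≥ ln(9.8561e-07)/ln(0.4351) = -13.8300/-0.83218 = 16.619.
So 17 more iterations are needed.

17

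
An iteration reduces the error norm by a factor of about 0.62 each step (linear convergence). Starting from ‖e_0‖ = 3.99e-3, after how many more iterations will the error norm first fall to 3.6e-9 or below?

30

After k steps, ‖e_k‖ ≈ 3.99e-3·0.62^k.
Need 0.62^k ≤ 3.6e-9/3.99e-3 = 9.02256e-07.
k ≥ ln(9.02256e-07)/ln(0.62) = -13.9184/-0.47804 = 29.116.
Smallest integer k = 30.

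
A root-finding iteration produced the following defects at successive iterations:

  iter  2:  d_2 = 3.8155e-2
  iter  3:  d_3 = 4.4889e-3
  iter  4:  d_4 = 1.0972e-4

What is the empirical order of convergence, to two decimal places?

1.73

p ≈ ln(d_4/d_3) / ln(d_3/d_2)
  = ln(1.0972e-4/4.4889e-3) / ln(4.4889e-3/3.8155e-2)
  = ln(0.0244425) / ln(0.117649)
  = -3.71143 / -2.14005 ≈ 1.73427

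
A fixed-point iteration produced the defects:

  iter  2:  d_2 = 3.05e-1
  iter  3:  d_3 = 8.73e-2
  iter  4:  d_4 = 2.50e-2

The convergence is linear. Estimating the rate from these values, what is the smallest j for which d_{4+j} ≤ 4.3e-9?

Rate ρ ≈ d_4/d_3 = 2.50e-2/8.73e-2 = 0.2864.
After j more steps, d_{4+j} ≈ 2.50e-2·ρ^j; need ρ^j ≤ 4.3e-9/2.50e-2 = 1.72e-07.
j ≥ ln(1.72e-07)/ln(0.2864) = -15.5758/-1.25037 = 12.457.
So 13 more iterations are needed.

13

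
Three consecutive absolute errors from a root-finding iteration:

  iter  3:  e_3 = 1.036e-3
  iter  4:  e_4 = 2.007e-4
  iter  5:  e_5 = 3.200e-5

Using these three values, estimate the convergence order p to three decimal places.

1.119

p ≈ ln(e_5/e_4) / ln(e_4/e_3)
  = ln(3.200e-5/2.007e-4) / ln(2.007e-4/1.036e-3)
  = ln(0.159442) / ln(0.193726)
  = -1.836075 / -1.641310 ≈ 1.118664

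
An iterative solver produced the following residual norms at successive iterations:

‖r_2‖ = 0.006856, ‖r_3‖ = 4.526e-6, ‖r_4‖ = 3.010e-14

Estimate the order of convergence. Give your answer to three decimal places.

p ≈ ln(‖r_4‖/‖r_3‖) / ln(‖r_3‖/‖r_2‖)
  = ln(3.010e-14/4.526e-6) / ln(4.526e-6/0.006856)
  = ln(6.65046e-09) / ln(0.000660152)
  = -18.828580 / -7.323040 ≈ 2.571143

2.571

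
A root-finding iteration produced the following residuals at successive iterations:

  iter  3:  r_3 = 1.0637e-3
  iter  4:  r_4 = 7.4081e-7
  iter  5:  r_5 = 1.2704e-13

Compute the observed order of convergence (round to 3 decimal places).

2.143

p ≈ ln(r_5/r_4) / ln(r_4/r_3)
  = ln(1.2704e-13/7.4081e-7) / ln(7.4081e-7/1.0637e-3)
  = ln(1.71488e-07) / ln(0.000696446)
  = -15.578753 / -7.269520 ≈ 2.143024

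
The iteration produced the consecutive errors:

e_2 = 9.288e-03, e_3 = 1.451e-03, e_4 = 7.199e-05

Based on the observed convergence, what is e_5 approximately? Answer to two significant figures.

5.6e-7

First estimate the order: p ≈ ln(e_4/e_3) / ln(e_3/e_2) = ln(7.199e-05/1.451e-03)/ln(1.451e-03/9.288e-03) = ln(0.0496141)/ln(0.156223) ≈ 1.6178.
Then e_5 ≈ e_4·(e_4/e_3)^p = 7.199e-05·(0.0496141)^1.6178 = 7.199e-05·0.007758 ≈ 5.585e-07.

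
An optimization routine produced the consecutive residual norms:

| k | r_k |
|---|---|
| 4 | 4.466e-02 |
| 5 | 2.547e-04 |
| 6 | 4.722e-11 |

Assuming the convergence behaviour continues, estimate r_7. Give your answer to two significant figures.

3.0e-31

First estimate the order: p ≈ ln(r_6/r_5) / ln(r_5/r_4) = ln(4.722e-11/2.547e-04)/ln(2.547e-04/4.466e-02) = ln(1.85395e-07)/ln(0.00570309) ≈ 3.0001.
Then r_7 ≈ r_6·(r_6/r_5)^p = 4.722e-11·(1.85395e-07)^3.0001 = 4.722e-11·6.3624e-21 ≈ 3.004e-31.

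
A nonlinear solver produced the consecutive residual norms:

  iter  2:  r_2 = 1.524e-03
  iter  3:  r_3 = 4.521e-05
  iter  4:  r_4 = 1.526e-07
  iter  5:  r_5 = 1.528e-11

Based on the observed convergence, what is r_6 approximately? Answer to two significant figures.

First estimate the order: p ≈ ln(r_5/r_4) / ln(r_4/r_3) = ln(1.528e-11/1.526e-07)/ln(1.526e-07/4.521e-05) = ln(0.000100131)/ln(0.00337536) ≈ 1.6181.
Then r_6 ≈ r_5·(r_5/r_4)^p = 1.528e-11·(0.000100131)^1.6181 = 1.528e-11·3.37691e-07 ≈ 5.16e-18.

5.2e-18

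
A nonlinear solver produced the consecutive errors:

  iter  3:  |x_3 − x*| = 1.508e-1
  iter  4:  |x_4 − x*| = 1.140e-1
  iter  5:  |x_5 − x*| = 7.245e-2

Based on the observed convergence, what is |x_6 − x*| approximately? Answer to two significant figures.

3.5e-2

First estimate the order: p ≈ ln(|x_5 − x*|/|x_4 − x*|) / ln(|x_4 − x*|/|x_3 − x*|) = ln(7.245e-2/1.140e-1)/ln(1.140e-1/1.508e-1) = ln(0.635526)/ln(0.755968) ≈ 1.6203.
Then |x_6 − x*| ≈ |x_5 − x*|·(|x_5 − x*|/|x_4 − x*|)^p = 7.245e-2·(0.635526)^1.6203 = 7.245e-2·0.479752 ≈ 0.03476.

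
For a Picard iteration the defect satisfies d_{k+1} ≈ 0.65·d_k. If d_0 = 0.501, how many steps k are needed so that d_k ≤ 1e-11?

After k steps, d_k ≈ 0.501·0.65^k.
Need 0.65^k ≤ 1e-11/0.501 = 1.99601e-11.
k ≥ ln(1.99601e-11)/ln(0.65) = -24.6373/-0.43078 = 57.192.
Smallest integer k = 58.

58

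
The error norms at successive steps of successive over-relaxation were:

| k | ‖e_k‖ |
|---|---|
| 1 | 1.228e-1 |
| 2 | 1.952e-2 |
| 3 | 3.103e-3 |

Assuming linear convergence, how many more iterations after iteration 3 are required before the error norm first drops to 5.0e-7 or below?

5

Rate ρ ≈ ‖e_3‖/‖e_2‖ = 3.103e-3/1.952e-2 = 0.1590.
After j more steps, ‖e_{3+j}‖ ≈ 3.103e-3·ρ^j; need ρ^j ≤ 5.0e-7/3.103e-3 = 0.000161134.
j ≥ ln(0.000161134)/ln(0.1590) = -8.7333/-1.83885 = 4.749.
So 5 more iterations are needed.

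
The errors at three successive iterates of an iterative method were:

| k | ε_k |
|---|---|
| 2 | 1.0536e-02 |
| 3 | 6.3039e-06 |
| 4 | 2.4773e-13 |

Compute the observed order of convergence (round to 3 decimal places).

2.298

p ≈ ln(ε_4/ε_3) / ln(ε_3/ε_2)
  = ln(2.4773e-13/6.3039e-06) / ln(6.3039e-06/1.0536e-02)
  = ln(3.92979e-08) / ln(0.00059832)
  = -17.052095 / -7.421385 ≈ 2.297697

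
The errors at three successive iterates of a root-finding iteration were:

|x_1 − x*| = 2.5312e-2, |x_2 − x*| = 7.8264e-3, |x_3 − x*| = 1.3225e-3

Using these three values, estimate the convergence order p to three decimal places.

1.515

p ≈ ln(|x_3 − x*|/|x_2 − x*|) / ln(|x_2 − x*|/|x_1 − x*|)
  = ln(1.3225e-3/7.8264e-3) / ln(7.8264e-3/2.5312e-2)
  = ln(0.168979) / ln(0.309197)
  = -1.777981 / -1.173777 ≈ 1.514752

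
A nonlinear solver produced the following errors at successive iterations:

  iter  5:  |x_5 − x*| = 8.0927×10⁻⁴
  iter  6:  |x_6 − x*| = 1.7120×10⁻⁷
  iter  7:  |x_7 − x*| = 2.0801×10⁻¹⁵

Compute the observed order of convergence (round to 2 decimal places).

2.15

p ≈ ln(|x_7 − x*|/|x_6 − x*|) / ln(|x_6 − x*|/|x_5 − x*|)
  = ln(2.0801×10⁻¹⁵/1.7120×10⁻⁷) / ln(1.7120×10⁻⁷/8.0927×10⁻⁴)
  = ln(1.21501e-08) / ln(0.000211549)
  = -18.22593 / -8.46105 ≈ 2.15410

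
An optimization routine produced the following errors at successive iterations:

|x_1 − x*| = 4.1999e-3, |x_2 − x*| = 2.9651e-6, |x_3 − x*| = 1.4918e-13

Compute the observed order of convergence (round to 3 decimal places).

2.316

p ≈ ln(|x_3 − x*|/|x_2 − x*|) / ln(|x_2 − x*|/|x_1 − x*|)
  = ln(1.4918e-13/2.9651e-6) / ln(2.9651e-6/4.1999e-3)
  = ln(5.0312e-08) / ln(0.000705993)
  = -16.805022 / -7.255905 ≈ 2.316048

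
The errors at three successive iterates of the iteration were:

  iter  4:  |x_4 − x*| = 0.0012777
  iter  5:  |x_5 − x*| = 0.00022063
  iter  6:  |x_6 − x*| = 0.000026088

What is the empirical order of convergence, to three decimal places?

1.216

p ≈ ln(|x_6 − x*|/|x_5 − x*|) / ln(|x_5 − x*|/|x_4 − x*|)
  = ln(0.000026088/0.00022063) / ln(0.00022063/0.0012777)
  = ln(0.118243) / ln(0.172677)
  = -2.135013 / -1.756332 ≈ 1.215609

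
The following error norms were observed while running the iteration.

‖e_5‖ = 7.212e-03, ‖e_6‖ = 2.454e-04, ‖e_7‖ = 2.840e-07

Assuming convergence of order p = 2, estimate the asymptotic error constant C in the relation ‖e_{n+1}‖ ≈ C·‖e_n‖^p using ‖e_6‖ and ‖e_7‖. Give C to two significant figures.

4.7

C ≈ ‖e_7‖ / ‖e_6‖^2
  = 2.840e-07 / (2.454e-04)^2
  = 2.840e-07 / 6.02212e-08 ≈ 4.716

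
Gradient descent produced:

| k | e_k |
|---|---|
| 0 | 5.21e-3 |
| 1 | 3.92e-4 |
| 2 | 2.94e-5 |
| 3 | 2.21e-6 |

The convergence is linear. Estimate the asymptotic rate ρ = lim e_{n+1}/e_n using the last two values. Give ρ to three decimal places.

0.075

ρ ≈ e_3/e_2 = 2.21e-6/2.94e-5 = 0.07517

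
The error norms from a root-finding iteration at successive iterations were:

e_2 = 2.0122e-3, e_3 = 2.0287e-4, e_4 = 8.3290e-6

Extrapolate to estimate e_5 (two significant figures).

9.8e-8

First estimate the order: p ≈ ln(e_4/e_3) / ln(e_3/e_2) = ln(8.3290e-6/2.0287e-4)/ln(2.0287e-4/2.0122e-3) = ln(0.0410558)/ln(0.10082) ≈ 1.3916.
Then e_5 ≈ e_4·(e_4/e_3)^p = 8.3290e-6·(0.0410558)^1.3916 = 8.3290e-6·0.011759 ≈ 9.794e-08.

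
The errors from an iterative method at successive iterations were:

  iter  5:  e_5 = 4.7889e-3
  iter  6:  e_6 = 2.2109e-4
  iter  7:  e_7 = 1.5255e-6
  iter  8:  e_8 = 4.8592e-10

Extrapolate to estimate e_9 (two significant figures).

1.1e-15

First estimate the order: p ≈ ln(e_8/e_7) / ln(e_7/e_6) = ln(4.8592e-10/1.5255e-6)/ln(1.5255e-6/2.2109e-4) = ln(0.000318532)/ln(0.00689991) ≈ 1.6180.
Then e_9 ≈ e_8·(e_8/e_7)^p = 4.8592e-10·(0.000318532)^1.6180 = 4.8592e-10·2.19837e-06 ≈ 1.068e-15.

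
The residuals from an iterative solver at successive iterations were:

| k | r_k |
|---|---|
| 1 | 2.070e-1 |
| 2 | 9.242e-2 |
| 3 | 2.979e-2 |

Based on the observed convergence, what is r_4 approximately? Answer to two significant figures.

First estimate the order: p ≈ ln(r_3/r_2) / ln(r_2/r_1) = ln(2.979e-2/9.242e-2)/ln(9.242e-2/2.070e-1) = ln(0.322333)/ln(0.446473) ≈ 1.4040.
Then r_4 ≈ r_3·(r_3/r_2)^p = 2.979e-2·(0.322333)^1.4040 = 2.979e-2·0.204014 ≈ 0.006078.

6.1e-3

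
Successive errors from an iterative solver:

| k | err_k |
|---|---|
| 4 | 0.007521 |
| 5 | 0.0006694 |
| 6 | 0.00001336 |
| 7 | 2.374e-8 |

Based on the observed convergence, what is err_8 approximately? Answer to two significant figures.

First estimate the order: p ≈ ln(err_7/err_6) / ln(err_6/err_5) = ln(2.374e-8/0.00001336)/ln(0.00001336/0.0006694) = ln(0.00177695)/ln(0.0199582) ≈ 1.6180.
Then err_8 ≈ err_7·(err_7/err_6)^p = 2.374e-8·(0.00177695)^1.6180 = 2.374e-8·3.54793e-05 ≈ 8.423e-13.

8.4e-13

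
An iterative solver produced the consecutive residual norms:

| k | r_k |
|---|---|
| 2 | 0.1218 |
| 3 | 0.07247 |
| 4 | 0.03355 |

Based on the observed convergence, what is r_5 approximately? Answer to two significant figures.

First estimate the order: p ≈ ln(r_4/r_3) / ln(r_3/r_2) = ln(0.03355/0.07247)/ln(0.07247/0.1218) = ln(0.46295)/ln(0.594992) ≈ 1.4833.
Then r_5 ≈ r_4·(r_4/r_3)^p = 0.03355·(0.46295)^1.4833 = 0.03355·0.319071 ≈ 0.0107.

1.1e-2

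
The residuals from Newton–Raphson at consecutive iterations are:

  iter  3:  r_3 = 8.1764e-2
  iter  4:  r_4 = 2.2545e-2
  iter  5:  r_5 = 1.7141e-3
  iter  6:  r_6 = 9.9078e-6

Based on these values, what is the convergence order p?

2

Consecutive ratios: r_6/r_5 = 9.9078e-6/1.7141e-3 = 0.00578018, r_5/r_4 = 1.7141e-3/2.2545e-2 = 0.0760302.
p ≈ ln(0.00578018)/ln(0.0760302) = -5.1533/-2.5766 ≈ 2.00.
So the convergence is quadratic (order 2).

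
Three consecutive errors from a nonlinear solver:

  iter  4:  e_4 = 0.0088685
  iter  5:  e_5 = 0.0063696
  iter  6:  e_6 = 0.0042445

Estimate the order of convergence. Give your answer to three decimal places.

1.226

p ≈ ln(e_6/e_5) / ln(e_5/e_4)
  = ln(0.0042445/0.0063696) / ln(0.0063696/0.0088685)
  = ln(0.666368) / ln(0.718227)
  = -0.405913 / -0.330970 ≈ 1.226434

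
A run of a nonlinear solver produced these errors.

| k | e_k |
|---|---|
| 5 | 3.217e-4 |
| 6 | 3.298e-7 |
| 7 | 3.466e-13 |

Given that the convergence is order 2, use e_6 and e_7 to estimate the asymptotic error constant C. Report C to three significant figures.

3.19

C ≈ e_7 / e_6^2
  = 3.466e-13 / (3.298e-7)^2
  = 3.466e-13 / 1.08768e-13 ≈ 3.1866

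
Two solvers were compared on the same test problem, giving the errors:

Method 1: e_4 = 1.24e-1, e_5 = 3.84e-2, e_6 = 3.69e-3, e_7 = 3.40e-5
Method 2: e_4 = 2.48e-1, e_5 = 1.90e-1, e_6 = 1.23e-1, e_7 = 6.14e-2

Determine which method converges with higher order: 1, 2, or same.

1

Method 1: p ≈ ln(3.40e-5/3.69e-3)/ln(3.69e-3/3.84e-2) ≈ 2.00.
Method 2: p ≈ ln(6.14e-2/1.23e-1)/ln(1.23e-1/1.90e-1) ≈ 1.60.
Method 1 has the higher order (≈2.0 vs ≈1.6).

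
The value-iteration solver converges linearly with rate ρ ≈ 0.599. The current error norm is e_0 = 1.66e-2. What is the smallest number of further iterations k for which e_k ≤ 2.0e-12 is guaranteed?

After k steps, e_k ≈ 1.66e-2·0.599^k.
Need 0.599^k ≤ 2.0e-12/1.66e-2 = 1.20482e-10.
k ≥ ln(1.20482e-10)/ln(0.599) = -22.8395/-0.51249 = 44.566.
Smallest integer k = 45.

45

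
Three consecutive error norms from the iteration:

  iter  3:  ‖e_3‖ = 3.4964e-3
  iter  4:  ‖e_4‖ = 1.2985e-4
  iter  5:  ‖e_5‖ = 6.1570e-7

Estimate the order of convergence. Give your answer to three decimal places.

p ≈ ln(‖e_5‖/‖e_4‖) / ln(‖e_4‖/‖e_3‖)
  = ln(6.1570e-7/1.2985e-4) / ln(1.2985e-4/3.4964e-3)
  = ln(0.00474162) / ln(0.0371382)
  = -5.351376 / -3.293109 ≈ 1.625022

1.625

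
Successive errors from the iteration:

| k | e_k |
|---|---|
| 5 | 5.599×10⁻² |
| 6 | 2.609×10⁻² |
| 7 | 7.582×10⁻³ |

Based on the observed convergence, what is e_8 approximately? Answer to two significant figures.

1.0e-3

First estimate the order: p ≈ ln(e_7/e_6) / ln(e_6/e_5) = ln(7.582×10⁻³/2.609×10⁻²)/ln(2.609×10⁻²/5.599×10⁻²) = ln(0.290609)/ln(0.465976) ≈ 1.6183.
Then e_8 ≈ e_7·(e_7/e_6)^p = 7.582×10⁻³·(0.290609)^1.6183 = 7.582×10⁻³·0.135355 ≈ 0.001026.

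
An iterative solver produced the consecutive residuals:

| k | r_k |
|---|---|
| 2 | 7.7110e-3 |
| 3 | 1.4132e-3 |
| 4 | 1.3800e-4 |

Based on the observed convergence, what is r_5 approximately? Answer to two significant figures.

First estimate the order: p ≈ ln(r_4/r_3) / ln(r_3/r_2) = ln(1.3800e-4/1.4132e-3)/ln(1.4132e-3/7.7110e-3) = ln(0.0976507)/ln(0.183271) ≈ 1.3710.
Then r_5 ≈ r_4·(r_4/r_3)^p = 1.3800e-4·(0.0976507)^1.3710 = 1.3800e-4·0.041195 ≈ 5.685e-06.

5.7e-6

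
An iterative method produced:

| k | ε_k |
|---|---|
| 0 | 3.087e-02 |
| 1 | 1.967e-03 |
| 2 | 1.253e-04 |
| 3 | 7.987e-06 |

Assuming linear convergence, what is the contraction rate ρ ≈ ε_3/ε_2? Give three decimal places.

ρ ≈ ε_3/ε_2 = 7.987e-06/1.253e-04 = 0.06374

0.064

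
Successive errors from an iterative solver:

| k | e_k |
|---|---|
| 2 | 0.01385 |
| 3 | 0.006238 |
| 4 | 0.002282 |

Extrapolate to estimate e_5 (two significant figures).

First estimate the order: p ≈ ln(e_4/e_3) / ln(e_3/e_2) = ln(0.002282/0.006238)/ln(0.006238/0.01385) = ln(0.365822)/ln(0.450397) ≈ 1.2608.
Then e_5 ≈ e_4·(e_4/e_3)^p = 0.002282·(0.365822)^1.2608 = 0.002282·0.28143 ≈ 0.0006422.

6.4e-4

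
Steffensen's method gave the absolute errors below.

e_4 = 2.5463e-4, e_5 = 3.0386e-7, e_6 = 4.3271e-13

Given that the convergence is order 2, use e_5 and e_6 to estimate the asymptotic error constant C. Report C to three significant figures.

C ≈ e_6 / e_5^2
  = 4.3271e-13 / (3.0386e-7)^2
  = 4.3271e-13 / 9.23309e-14 ≈ 4.6865

4.69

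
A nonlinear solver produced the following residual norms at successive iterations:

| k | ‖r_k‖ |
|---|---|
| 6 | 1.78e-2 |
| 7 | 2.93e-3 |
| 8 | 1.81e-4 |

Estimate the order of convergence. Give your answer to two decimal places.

1.54

p ≈ ln(‖r_8‖/‖r_7‖) / ln(‖r_7‖/‖r_6‖)
  = ln(1.81e-4/2.93e-3) / ln(2.93e-3/1.78e-2)
  = ln(0.0617747) / ln(0.164607)
  = -2.78426 / -1.80419 ≈ 1.54322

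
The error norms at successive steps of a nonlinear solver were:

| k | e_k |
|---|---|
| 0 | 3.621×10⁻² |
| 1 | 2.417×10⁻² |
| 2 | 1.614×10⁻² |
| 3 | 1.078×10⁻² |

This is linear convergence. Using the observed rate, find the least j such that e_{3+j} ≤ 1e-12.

58

Rate ρ ≈ e_3/e_2 = 1.078×10⁻²/1.614×10⁻² = 0.6679.
After j more steps, e_{3+j} ≈ 1.078×10⁻²·ρ^j; need ρ^j ≤ 1e-12/1.078×10⁻² = 9.27644e-11.
j ≥ ln(9.27644e-11)/ln(0.6679) = -23.1010/-0.40362 = 57.235.
So 58 more iterations are needed.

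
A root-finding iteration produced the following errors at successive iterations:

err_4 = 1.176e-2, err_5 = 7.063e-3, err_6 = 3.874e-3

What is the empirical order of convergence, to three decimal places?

p ≈ ln(err_6/err_5) / ln(err_5/err_4)
  = ln(3.874e-3/7.063e-3) / ln(7.063e-3/1.176e-2)
  = ln(0.548492) / ln(0.600595)
  = -0.600583 / -0.509834 ≈ 1.177997

1.178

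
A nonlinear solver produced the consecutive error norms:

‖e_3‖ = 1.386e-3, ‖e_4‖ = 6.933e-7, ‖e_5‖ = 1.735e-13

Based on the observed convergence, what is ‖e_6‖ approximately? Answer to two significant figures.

1.1e-26

First estimate the order: p ≈ ln(‖e_5‖/‖e_4‖) / ln(‖e_4‖/‖e_3‖) = ln(1.735e-13/6.933e-7)/ln(6.933e-7/1.386e-3) = ln(2.50252e-07)/ln(0.000500216) ≈ 2.0000.
Then ‖e_6‖ ≈ ‖e_5‖·(‖e_5‖/‖e_4‖)^p = 1.735e-13·(2.50252e-07)^2.0000 = 1.735e-13·6.26261e-14 ≈ 1.087e-26.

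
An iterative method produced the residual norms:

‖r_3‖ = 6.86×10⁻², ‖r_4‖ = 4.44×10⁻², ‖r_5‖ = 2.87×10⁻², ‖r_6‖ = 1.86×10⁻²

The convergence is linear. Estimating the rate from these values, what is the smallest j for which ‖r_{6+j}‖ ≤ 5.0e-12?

Rate ρ ≈ ‖r_6‖/‖r_5‖ = 1.86×10⁻²/2.87×10⁻² = 0.6481.
After j more steps, ‖r_{6+j}‖ ≈ 1.86×10⁻²·ρ^j; need ρ^j ≤ 5.0e-12/1.86×10⁻² = 2.68817e-10.
j ≥ ln(2.68817e-10)/ln(0.6481) = -22.0370/-0.43371 = 50.810.
So 51 more iterations are needed.

51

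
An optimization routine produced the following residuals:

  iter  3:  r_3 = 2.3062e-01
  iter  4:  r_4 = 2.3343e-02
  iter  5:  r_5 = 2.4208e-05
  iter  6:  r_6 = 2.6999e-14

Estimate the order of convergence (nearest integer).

3

Consecutive ratios: r_6/r_5 = 2.6999e-14/2.4208e-05 = 1.11529e-09, r_5/r_4 = 2.4208e-05/2.3343e-02 = 0.00103706.
p ≈ ln(1.11529e-09)/ln(0.00103706) = -20.6141/-6.8714 ≈ 3.00.
So the convergence is cubic (order 3).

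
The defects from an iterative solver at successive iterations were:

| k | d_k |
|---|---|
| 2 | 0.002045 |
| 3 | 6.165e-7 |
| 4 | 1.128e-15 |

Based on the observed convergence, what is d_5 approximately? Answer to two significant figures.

2.3e-37

First estimate the order: p ≈ ln(d_4/d_3) / ln(d_3/d_2) = ln(1.128e-15/6.165e-7)/ln(6.165e-7/0.002045) = ln(1.82968e-09)/ln(0.000301467) ≈ 2.4817.
Then d_5 ≈ d_4·(d_4/d_3)^p = 1.128e-15·(1.82968e-09)^2.4817 = 1.128e-15·2.06936e-22 ≈ 2.334e-37.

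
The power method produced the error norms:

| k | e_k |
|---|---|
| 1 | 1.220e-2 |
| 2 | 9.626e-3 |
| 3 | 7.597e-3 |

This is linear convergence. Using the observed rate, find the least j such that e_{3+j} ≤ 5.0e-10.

70

Rate ρ ≈ e_3/e_2 = 7.597e-3/9.626e-3 = 0.7892.
After j more steps, e_{3+j} ≈ 7.597e-3·ρ^j; need ρ^j ≤ 5.0e-10/7.597e-3 = 6.58155e-08.
j ≥ ln(6.58155e-08)/ln(0.7892) = -16.5364/-0.23674 = 69.850.
So 70 more iterations are needed.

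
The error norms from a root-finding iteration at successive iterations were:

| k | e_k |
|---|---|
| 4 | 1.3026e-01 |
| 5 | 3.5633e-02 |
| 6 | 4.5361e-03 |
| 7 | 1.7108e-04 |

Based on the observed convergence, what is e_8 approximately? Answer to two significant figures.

9.3e-7

First estimate the order: p ≈ ln(e_7/e_6) / ln(e_6/e_5) = ln(1.7108e-04/4.5361e-03)/ln(4.5361e-03/3.5633e-02) = ln(0.0377152)/ln(0.127301) ≈ 1.5902.
Then e_8 ≈ e_7·(e_7/e_6)^p = 1.7108e-04·(0.0377152)^1.5902 = 1.7108e-04·0.00544975 ≈ 9.323e-07.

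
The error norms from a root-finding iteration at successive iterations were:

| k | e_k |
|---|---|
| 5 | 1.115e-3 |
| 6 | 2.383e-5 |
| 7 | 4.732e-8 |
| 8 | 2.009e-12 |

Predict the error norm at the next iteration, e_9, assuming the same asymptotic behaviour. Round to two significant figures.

First estimate the order: p ≈ ln(e_8/e_7) / ln(e_7/e_6) = ln(2.009e-12/4.732e-8)/ln(4.732e-8/2.383e-5) = ln(4.24556e-05)/ln(0.00198573) ≈ 1.6180.
Then e_9 ≈ e_8·(e_8/e_7)^p = 2.009e-12·(4.24556e-05)^1.6180 = 2.009e-12·8.43332e-08 ≈ 1.694e-19.

1.7e-19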